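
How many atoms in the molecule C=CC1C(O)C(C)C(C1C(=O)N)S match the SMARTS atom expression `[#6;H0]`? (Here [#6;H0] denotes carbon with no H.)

1

The query [#6;H0] means: any carbon with no attached hydrogen.
Check the 13 heavy atoms by environment: 6× C (H1) → no; 1× C (H3) → no; 1× O (H1) → no; 1× S (H1) → no; 1× C (H0) → match; 1× O (H0) → no; 1× N (H2) → no; 1× C (H2) → no.
That gives 1 matching atom.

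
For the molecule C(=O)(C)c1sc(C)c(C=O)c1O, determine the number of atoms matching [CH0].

1

Check the 12 heavy atoms by environment: 1× s (aromatic, H0) → no; 4× c (aromatic, H0) → no; 1× C (H0) → match; 2× O (H0) → no; 2× C (H3) → no; 1× O (H1) → no; 1× C (H1) → no.
That gives 1 matching atom.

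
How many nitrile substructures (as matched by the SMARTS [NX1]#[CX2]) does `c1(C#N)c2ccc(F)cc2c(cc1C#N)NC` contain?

[NX1]#[CX2] is the SMARTS for a nitrile: a nitrogen triple-bonded to a two-connected carbon.
The molecule carries 2 separate instances of a nitrile (-C#N) meeting every constraint; each maps to a distinct set of atoms, giving 2 matches.

2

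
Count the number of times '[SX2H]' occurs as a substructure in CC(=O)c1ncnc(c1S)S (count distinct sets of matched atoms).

2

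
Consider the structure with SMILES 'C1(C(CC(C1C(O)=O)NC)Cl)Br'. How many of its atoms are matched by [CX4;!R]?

The query [CX4;!R] means: aliphatic carbon with four total connections, not in a ring.
Check the 12 heavy atoms by environment: 5× C (X4, in 5-ring) → no; 1× Cl (X1, acyclic) → no; 1× Br (X1, acyclic) → no; 1× C (X3, acyclic) → no; 1× O (X1, acyclic) → no; 1× O (X2, acyclic) → no; 1× N (X3, acyclic) → no; 1× C (X4, acyclic) → match.
That gives 1 matching atom.

1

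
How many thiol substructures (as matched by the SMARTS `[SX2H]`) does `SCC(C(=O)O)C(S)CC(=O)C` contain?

2

[SX2H] is the SMARTS for a thiol: an aliphatic sulfur with two connections, one being H.
The molecule carries 2 separate instances of a thiol (-SH) meeting every constraint; each maps to a distinct set of atoms, giving 2 matches.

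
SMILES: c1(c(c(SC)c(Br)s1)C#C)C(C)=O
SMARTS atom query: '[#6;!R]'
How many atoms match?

Check the 13 heavy atoms by environment: 1× s (aromatic, in 5-ring) → no; 4× c (aromatic, in 5-ring) → no; 1× Br (acyclic) → no; 5× C (acyclic) → match; 1× O (acyclic) → no; 1× S (acyclic) → no.
That gives 5 matching atoms.

5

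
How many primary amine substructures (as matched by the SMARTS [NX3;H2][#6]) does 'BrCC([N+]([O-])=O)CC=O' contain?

[NX3;H2][#6] is the SMARTS for a primary amine: a trivalent nitrogen with two H attached to carbon.
The molecule has a nitro group (-[N+](=O)[O-]), but the nitrogen is [N+] with no H, not NX3H2; nothing else fits, so there are 0 matches.

0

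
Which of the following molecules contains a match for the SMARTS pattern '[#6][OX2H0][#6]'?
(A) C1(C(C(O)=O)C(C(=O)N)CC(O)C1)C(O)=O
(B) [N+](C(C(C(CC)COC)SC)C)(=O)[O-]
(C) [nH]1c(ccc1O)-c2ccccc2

B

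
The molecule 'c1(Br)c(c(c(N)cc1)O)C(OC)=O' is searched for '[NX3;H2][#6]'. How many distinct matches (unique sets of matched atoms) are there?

1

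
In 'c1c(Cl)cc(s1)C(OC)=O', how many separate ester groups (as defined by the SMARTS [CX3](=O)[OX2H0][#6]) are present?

1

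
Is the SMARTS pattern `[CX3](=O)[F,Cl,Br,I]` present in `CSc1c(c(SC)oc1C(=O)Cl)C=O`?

The pattern [CX3](=O)[F,Cl,Br,I] describes a carbonyl carbon bonded to a halogen — an acyl halide.
The molecule carries an acyl chloride (-C(=O)Cl), whose atoms satisfy every constraint of the query, so the pattern matches.

Yes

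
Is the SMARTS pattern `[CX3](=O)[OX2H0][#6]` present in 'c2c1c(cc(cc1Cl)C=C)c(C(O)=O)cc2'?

No

The pattern [CX3](=O)[OX2H0][#6] describes a carbonyl carbon bonded to an oxygen that is itself bonded to carbon (no H on that O) — an ester.
The closest candidate here is a carboxylic acid group (-C(=O)OH), but the singly-bonded O carries H (OX2H1, not H0). No other fragment satisfies the full query, so there is no match.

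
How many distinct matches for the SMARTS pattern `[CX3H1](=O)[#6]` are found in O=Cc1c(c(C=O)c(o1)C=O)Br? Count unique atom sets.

3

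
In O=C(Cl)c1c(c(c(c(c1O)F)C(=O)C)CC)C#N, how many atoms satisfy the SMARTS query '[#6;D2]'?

2

The query [#6;D2] means: any carbon bonded to exactly two heavy atoms.
Check the 18 heavy atoms by environment: 6× c (aromatic, D3) → no; 2× C (D3) → no; 3× O (D1) → no; 1× Cl (D1) → no; 2× C (D2) → match; 2× C (D1) → no; 1× F (D1) → no; 1× N (D1) → no.
That gives 2 matching atoms.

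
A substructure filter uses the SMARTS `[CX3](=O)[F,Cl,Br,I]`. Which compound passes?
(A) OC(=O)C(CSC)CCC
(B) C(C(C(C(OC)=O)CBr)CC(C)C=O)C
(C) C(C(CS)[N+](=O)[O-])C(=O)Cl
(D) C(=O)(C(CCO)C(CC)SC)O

[CX3](=O)[F,Cl,Br,I] describes a carbonyl carbon bonded to a halogen (an acyl halide).
(A) has a carboxylic acid group (-C(=O)OH) but the carbonyl is bonded to -OH, not to a halogen.
(B) has a methyl-ester group (-C(=O)OCH3) but the carbonyl is bonded to -O-C, not to a halogen.
(C) contains an acyl chloride (-C(=O)Cl), which satisfies every atom and bond constraint.
(D) has a carboxylic acid group (-C(=O)OH) but the carbonyl is bonded to -OH, not to a halogen.
So the answer is (C).

C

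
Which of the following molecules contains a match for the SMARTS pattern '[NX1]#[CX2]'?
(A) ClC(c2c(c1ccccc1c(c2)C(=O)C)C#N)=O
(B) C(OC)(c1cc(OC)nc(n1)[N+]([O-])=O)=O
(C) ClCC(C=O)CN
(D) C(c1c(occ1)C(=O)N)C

A

[NX1]#[CX2] describes a nitrogen triple-bonded to a two-connected carbon (a nitrile).
(A) contains a nitrile (-C#N), which satisfies every atom and bond constraint.
(B) has a nitro group (-[N+](=O)[O-]) but there is no C#N triple bond.
(C) has a primary amino group (-NH2) but the nitrogen is NX3 (three connections), not NX1 triple-bonded.
(D) has a primary amide (-C(=O)NH2) but the nitrogen is NX3, not NX1.
So the answer is (A).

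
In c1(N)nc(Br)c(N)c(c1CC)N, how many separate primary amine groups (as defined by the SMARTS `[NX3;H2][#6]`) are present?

3

[NX3;H2][#6] is the SMARTS for a primary amine: a trivalent nitrogen with two H attached to carbon.
The molecule carries 3 separate instances of a primary amino group (-NH2) meeting every constraint; each maps to a distinct set of atoms, giving 3 matches.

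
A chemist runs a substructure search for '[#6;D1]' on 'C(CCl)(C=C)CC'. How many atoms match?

2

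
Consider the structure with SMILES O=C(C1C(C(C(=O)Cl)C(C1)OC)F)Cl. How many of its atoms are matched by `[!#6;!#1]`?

6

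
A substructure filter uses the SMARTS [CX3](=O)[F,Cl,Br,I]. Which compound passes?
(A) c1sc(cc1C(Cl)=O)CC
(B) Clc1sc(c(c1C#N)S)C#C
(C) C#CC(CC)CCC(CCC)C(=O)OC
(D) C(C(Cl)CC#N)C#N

A

[CX3](=O)[F,Cl,Br,I] describes a carbonyl carbon bonded to a halogen (an acyl halide).
(A) contains an acyl chloride (-C(=O)Cl), which satisfies every atom and bond constraint.
(B) has a chloro substituent but the Cl is not on a carbonyl carbon.
(C) has a methyl-ester group (-C(=O)OCH3) but the carbonyl is bonded to -O-C, not to a halogen.
(D) has a chloro substituent but the Cl is not on a carbonyl carbon.
So the answer is (A).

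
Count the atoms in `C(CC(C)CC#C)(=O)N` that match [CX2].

2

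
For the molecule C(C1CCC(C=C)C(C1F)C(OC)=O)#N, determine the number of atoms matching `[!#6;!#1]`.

4

The query [!#6;!#1] means: not carbon and not hydrogen — any heteroatom.
Check the 15 heavy atoms by environment: 11× C → no; 1× F → match; 1× N → match; 2× O → match.
Summing the matching environments: 1 + 1 + 2 = 4 matching atoms.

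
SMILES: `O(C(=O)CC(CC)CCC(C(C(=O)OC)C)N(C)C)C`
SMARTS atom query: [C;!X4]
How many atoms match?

The query [C;!X4] means: aliphatic carbon that does not have four total connections.
Check the 20 heavy atoms by environment: 13× C (X4) → no; 2× C (X3) → match; 2× O (X1) → no; 2× O (X2) → no; 1× N (X3) → no.
That gives 2 matching atoms.

2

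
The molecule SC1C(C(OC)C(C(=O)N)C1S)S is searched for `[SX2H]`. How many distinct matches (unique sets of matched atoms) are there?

[SX2H] is the SMARTS for a thiol: an aliphatic sulfur with two connections, one being H.
The molecule carries 3 separate instances of a thiol (-SH) meeting every constraint; each maps to a distinct set of atoms, giving 3 matches.

3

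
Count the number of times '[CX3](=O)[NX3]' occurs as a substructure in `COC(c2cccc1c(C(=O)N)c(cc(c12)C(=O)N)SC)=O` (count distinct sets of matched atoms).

[CX3](=O)[NX3] is the SMARTS for an amide: a carbonyl carbon bonded to a trivalent nitrogen.
The molecule carries 2 separate instances of a primary amide (-C(=O)NH2) meeting every constraint; each maps to a distinct set of atoms, giving 2 matches.

2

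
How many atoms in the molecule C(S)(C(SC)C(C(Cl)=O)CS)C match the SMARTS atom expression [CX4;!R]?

6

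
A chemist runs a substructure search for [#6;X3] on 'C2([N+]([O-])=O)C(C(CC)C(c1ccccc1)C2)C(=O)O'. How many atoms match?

The query [#6;X3] means: any carbon (aromatic or not) with three total connections.
Check the 19 heavy atoms by environment: 7× C (X4) → no; 6× c (aromatic, X3) → match; 1× C (X3) → match; 2× O (X1) → no; 1× O (X2) → no; 1× N (charge +1, X3) → no; 1× O (charge -1, X1) → no.
Summing the matching environments: 6 + 1 = 7 matching atoms.

7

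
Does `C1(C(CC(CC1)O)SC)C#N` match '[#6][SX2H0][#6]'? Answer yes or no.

Yes

The pattern [#6][SX2H0][#6] describes an aliphatic sulfur bridging two carbons with no H on the sulfur — a thioether.
The molecule carries a methylthio ether (-SCH3), whose atoms satisfy every constraint of the query, so the pattern matches.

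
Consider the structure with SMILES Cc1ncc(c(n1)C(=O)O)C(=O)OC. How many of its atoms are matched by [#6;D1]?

The query [#6;D1] means: carbon bonded to exactly one heavy atom.
Check the 14 heavy atoms by environment: 2× n (aromatic, D2) → no; 3× c (aromatic, D3) → no; 1× c (aromatic, D2) → no; 2× C (D3) → no; 3× O (D1) → no; 1× O (D2) → no; 2× C (D1) → match.
That gives 2 matching atoms.

2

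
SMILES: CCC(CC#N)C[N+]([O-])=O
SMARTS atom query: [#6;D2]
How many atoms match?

4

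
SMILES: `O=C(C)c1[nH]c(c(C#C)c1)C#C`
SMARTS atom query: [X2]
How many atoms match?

4

The query [X2] means: any atom with exactly two total connections (bonds + H).
Check the 12 heavy atoms by environment: 1× n (aromatic, X3) → no; 4× c (aromatic, X3) → no; 4× C (X2) → match; 1× C (X3) → no; 1× O (X1) → no; 1× C (X4) → no.
That gives 4 matching atoms.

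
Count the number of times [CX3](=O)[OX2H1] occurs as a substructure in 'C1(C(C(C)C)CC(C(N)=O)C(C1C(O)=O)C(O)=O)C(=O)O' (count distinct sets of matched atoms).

3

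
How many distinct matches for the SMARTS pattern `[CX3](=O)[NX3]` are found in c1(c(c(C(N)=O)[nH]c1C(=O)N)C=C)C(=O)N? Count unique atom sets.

[CX3](=O)[NX3] is the SMARTS for an amide: a carbonyl carbon bonded to a trivalent nitrogen.
The molecule carries 3 separate instances of a primary amide (-C(=O)NH2) meeting every constraint; each maps to a distinct set of atoms, giving 3 matches.

3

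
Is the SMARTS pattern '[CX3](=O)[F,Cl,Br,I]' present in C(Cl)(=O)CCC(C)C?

The pattern [CX3](=O)[F,Cl,Br,I] describes a carbonyl carbon bonded to a halogen — an acyl halide.
The molecule carries an acyl chloride (-C(=O)Cl), whose atoms satisfy every constraint of the query, so the pattern matches.

Yes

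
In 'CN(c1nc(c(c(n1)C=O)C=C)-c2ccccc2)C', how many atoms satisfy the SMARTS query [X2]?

2

The query [X2] means: any atom with exactly two total connections (bonds + H).
Check the 19 heavy atoms by environment: 2× n (aromatic, X2) → match; 10× c (aromatic, X3) → no; 3× C (X3) → no; 1× O (X1) → no; 1× N (X3) → no; 2× C (X4) → no.
That gives 2 matching atoms.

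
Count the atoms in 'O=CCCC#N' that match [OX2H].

The query [OX2H] means: aliphatic oxygen with two connections, one of which is H — an -OH oxygen.
Check the 6 heavy atoms by environment: 2× C (H2, X4) → no; 1× C (H1, X3) → no; 1× O (H0, X1) → no; 1× C (H0, X2) → no; 1× N (H0, X1) → no.
No environment satisfies the query, so 0 matching atoms.

0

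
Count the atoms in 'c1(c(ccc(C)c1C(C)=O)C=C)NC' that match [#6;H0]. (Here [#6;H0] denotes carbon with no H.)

5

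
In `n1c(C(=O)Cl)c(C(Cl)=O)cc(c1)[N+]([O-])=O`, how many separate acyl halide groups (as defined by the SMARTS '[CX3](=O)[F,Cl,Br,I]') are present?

[CX3](=O)[F,Cl,Br,I] is the SMARTS for an acyl halide: a carbonyl carbon bonded to a halogen.
The molecule carries 2 separate instances of an acyl chloride (-C(=O)Cl) meeting every constraint; each maps to a distinct set of atoms, giving 2 matches.

2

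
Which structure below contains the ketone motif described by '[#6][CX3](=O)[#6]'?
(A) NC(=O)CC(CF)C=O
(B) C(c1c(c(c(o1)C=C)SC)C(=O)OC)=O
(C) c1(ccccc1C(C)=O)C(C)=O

[#6][CX3](=O)[#6] describes a carbonyl carbon (no H) flanked by two carbons (a ketone).
(A) has an aldehyde (-CHO) but the carbonyl carbon has H1, so it is not flanked by two carbons.
(B) has an aldehyde (-CHO) but the carbonyl carbon has H1, so it is not flanked by two carbons.
(C) contains an acetyl/ketone group (-C(=O)CH3), which satisfies every atom and bond constraint.
So the answer is (C).

C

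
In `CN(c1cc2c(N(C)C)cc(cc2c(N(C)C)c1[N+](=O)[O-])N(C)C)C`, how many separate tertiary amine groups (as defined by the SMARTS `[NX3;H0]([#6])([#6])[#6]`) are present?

[NX3;H0]([#6])([#6])[#6] is the SMARTS for a tertiary amine: a trivalent nitrogen with no H, bonded to three carbons.
The molecule carries 4 separate instances of a dimethylamino group (-N(CH3)2) meeting every constraint; each maps to a distinct set of atoms, giving 4 matches.

4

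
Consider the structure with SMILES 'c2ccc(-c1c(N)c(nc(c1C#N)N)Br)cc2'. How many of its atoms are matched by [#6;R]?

11

The query [#6;R] means: carbon that is part of a ring.
Check the 17 heavy atoms by environment: 1× n (aromatic, in 6-ring) → no; 11× c (aromatic, in 6-ring) → match; 1× C (acyclic) → no; 3× N (acyclic) → no; 1× Br (acyclic) → no.
That gives 11 matching atoms.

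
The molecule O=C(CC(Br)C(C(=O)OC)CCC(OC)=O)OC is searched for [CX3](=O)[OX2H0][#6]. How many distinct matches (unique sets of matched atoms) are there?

[CX3](=O)[OX2H0][#6] is the SMARTS for an ester: a carbonyl carbon bonded to an oxygen that is itself bonded to carbon (no H on that O).
The molecule carries 3 separate instances of a methyl-ester group (-C(=O)OCH3) meeting every constraint; each maps to a distinct set of atoms, giving 3 matches.

3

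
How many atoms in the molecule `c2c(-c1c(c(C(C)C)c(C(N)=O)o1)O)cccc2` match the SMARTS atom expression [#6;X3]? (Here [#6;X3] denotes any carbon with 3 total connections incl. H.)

11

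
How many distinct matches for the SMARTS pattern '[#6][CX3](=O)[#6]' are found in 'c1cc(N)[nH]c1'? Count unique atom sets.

0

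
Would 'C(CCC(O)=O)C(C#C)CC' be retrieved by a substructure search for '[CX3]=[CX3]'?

No

The pattern [CX3]=[CX3] describes a non-aromatic C=C double bond between two sp2 carbons — an alkene.
The closest candidate here is an ethynyl group (-C#CH), but the C-C bond is a triple bond, not a double bond. No other fragment satisfies the full query, so there is no match.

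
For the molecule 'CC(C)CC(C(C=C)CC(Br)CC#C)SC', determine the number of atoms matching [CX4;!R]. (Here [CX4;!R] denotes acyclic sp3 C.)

The query [CX4;!R] means: aliphatic carbon with four total connections, not in a ring.
Check the 16 heavy atoms by environment: 10× C (X4, acyclic) → match; 1× S (X2, acyclic) → no; 1× Br (X1, acyclic) → no; 2× C (X2, acyclic) → no; 2× C (X3, acyclic) → no.
That gives 10 matching atoms.

10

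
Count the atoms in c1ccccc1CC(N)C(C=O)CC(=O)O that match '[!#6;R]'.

0

The query [!#6;R] means: non-carbon atom that is part of a ring.
Check the 16 heavy atoms by environment: 6× C (acyclic) → no; 1× N (acyclic) → no; 6× c (aromatic, in 6-ring) → no; 3× O (acyclic) → no.
No environment satisfies the query, so 0 matching atoms.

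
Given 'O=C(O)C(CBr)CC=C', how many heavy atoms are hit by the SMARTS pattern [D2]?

The query [D2] means: atom with exactly two heavy-atom neighbours.
Check the 9 heavy atoms by environment: 3× C (D2) → match; 2× C (D3) → no; 1× C (D1) → no; 1× Br (D1) → no; 2× O (D1) → no.
That gives 3 matching atoms.

3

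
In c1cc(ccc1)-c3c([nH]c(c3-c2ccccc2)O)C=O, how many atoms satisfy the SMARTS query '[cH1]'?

10

Check the 20 heavy atoms by environment: 1× n (aromatic, H1) → no; 6× c (aromatic, H0) → no; 1× O (H1) → no; 10× c (aromatic, H1) → match; 1× C (H1) → no; 1× O (H0) → no.
That gives 10 matching atoms.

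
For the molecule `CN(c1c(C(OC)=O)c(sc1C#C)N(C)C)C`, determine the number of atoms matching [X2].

4

Check the 17 heavy atoms by environment: 1× s (aromatic, X2) → match; 4× c (aromatic, X3) → no; 2× C (X2) → match; 1× C (X3) → no; 1× O (X1) → no; 1× O (X2) → match; 5× C (X4) → no; 2× N (X3) → no.
Summing the matching environments: 1 + 2 + 1 = 4 matching atoms.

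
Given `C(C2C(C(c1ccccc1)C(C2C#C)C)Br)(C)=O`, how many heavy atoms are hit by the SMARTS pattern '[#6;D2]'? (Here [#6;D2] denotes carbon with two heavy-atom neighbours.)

6

Check the 18 heavy atoms by environment: 6× C (D3) → no; 3× C (D1) → no; 1× Br (D1) → no; 1× O (D1) → no; 1× c (aromatic, D3) → no; 5× c (aromatic, D2) → match; 1× C (D2) → match.
Summing the matching environments: 5 + 1 = 6 matching atoms.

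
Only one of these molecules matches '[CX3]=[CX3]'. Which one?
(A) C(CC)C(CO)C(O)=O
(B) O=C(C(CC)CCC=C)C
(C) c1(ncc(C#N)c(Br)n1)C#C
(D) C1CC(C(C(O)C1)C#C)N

B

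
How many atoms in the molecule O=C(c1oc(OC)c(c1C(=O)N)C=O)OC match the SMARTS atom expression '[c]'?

The query [c] means: lowercase c matches aromatic carbon only.
Check the 16 heavy atoms by environment: 1× o (aromatic) → no; 4× c (aromatic) → match; 5× C → no; 5× O → no; 1× N → no.
That gives 4 matching atoms.

4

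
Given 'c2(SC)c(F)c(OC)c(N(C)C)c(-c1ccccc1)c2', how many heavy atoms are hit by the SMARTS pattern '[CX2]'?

0

Check the 20 heavy atoms by environment: 12× c (aromatic, X3) → no; 1× F (X1) → no; 1× S (X2) → no; 4× C (X4) → no; 1× O (X2) → no; 1× N (X3) → no.
No environment satisfies the query, so 0 matching atoms.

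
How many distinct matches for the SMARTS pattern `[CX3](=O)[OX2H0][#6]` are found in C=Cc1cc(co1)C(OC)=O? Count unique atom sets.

[CX3](=O)[OX2H0][#6] is the SMARTS for an ester: a carbonyl carbon bonded to an oxygen that is itself bonded to carbon (no H on that O).
Exactly one fragment in the molecule meets all constraints, giving 1 match.

1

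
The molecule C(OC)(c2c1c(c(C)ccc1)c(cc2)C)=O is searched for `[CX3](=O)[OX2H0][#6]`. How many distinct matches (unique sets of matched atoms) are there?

[CX3](=O)[OX2H0][#6] is the SMARTS for an ester: a carbonyl carbon bonded to an oxygen that is itself bonded to carbon (no H on that O).
Exactly one fragment in the molecule meets all constraints, giving 1 match.

1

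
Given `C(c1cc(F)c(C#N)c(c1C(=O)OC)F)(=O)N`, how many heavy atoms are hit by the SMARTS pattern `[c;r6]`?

6

Check the 17 heavy atoms by environment: 6× c (aromatic, in 6-ring) → match; 2× F (acyclic) → no; 4× C (acyclic) → no; 3× O (acyclic) → no; 2× N (acyclic) → no.
That gives 6 matching atoms.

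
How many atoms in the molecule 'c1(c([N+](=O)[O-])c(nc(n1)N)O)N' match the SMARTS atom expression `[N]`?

The query [N] means: uppercase N matches aliphatic (non-aromatic) nitrogen only.
Check the 12 heavy atoms by environment: 2× n (aromatic) → no; 4× c (aromatic) → no; 1× N (charge +1) → match; 1× O (charge -1) → no; 2× O → no; 2× N → match.
Summing the matching environments: 1 + 2 = 3 matching atoms.

3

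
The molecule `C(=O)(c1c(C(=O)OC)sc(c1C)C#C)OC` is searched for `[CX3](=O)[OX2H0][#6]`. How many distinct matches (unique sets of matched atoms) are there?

[CX3](=O)[OX2H0][#6] is the SMARTS for an ester: a carbonyl carbon bonded to an oxygen that is itself bonded to carbon (no H on that O).
The molecule carries 2 separate instances of a methyl-ester group (-C(=O)OCH3) meeting every constraint; each maps to a distinct set of atoms, giving 2 matches.

2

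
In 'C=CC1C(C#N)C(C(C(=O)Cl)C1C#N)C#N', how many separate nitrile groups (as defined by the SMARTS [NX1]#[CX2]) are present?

[NX1]#[CX2] is the SMARTS for a nitrile: a nitrogen triple-bonded to a two-connected carbon.
The molecule carries 3 separate instances of a nitrile (-C#N) meeting every constraint; each maps to a distinct set of atoms, giving 3 matches.

3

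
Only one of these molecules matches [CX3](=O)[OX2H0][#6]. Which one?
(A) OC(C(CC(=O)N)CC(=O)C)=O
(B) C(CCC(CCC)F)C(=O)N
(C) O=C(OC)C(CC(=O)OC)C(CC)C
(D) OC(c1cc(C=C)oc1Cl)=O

C

[CX3](=O)[OX2H0][#6] describes a carbonyl carbon bonded to an oxygen that is itself bonded to carbon (no H on that O) (an ester).
(A) has a carboxylic acid group (-C(=O)OH) but the singly-bonded O carries H (OX2H1, not H0).
(B) has a primary amide (-C(=O)NH2) but the carbonyl is bonded to N, not to an O-C linkage.
(C) contains a methyl-ester group (-C(=O)OCH3), which satisfies every atom and bond constraint.
(D) has a carboxylic acid group (-C(=O)OH) but the singly-bonded O carries H (OX2H1, not H0).
So the answer is (C).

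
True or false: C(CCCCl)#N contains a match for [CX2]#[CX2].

The pattern [CX2]#[CX2] describes a carbon-carbon triple bond — an alkyne.
The closest candidate here is a nitrile (-C#N), but the triple bond is C#N, not C#C. No other fragment satisfies the full query, so there is no match.

False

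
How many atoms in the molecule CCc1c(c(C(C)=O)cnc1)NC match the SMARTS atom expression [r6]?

The query [r6] means: r6 matches atoms in a six-membered ring.
Check the 13 heavy atoms by environment: 1× n (aromatic, in 6-ring) → match; 5× c (aromatic, in 6-ring) → match; 5× C (acyclic) → no; 1× O (acyclic) → no; 1× N (acyclic) → no.
Summing the matching environments: 1 + 5 = 6 matching atoms.

6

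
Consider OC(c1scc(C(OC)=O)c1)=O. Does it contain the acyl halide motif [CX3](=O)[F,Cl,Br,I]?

No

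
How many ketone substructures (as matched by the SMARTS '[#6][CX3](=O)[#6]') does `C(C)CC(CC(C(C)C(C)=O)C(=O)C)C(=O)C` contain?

3

[#6][CX3](=O)[#6] is the SMARTS for a ketone: a carbonyl carbon (no H) flanked by two carbons.
The molecule carries 3 separate instances of an acetyl/ketone group (-C(=O)CH3) meeting every constraint; each maps to a distinct set of atoms, giving 3 matches.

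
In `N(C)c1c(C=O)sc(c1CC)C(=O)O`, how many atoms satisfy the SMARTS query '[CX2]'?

The query [CX2] means: C with X2: aliphatic carbon with exactly 2 total connections.
Check the 14 heavy atoms by environment: 1× s (aromatic, X2) → no; 4× c (aromatic, X3) → no; 2× C (X3) → no; 2× O (X1) → no; 3× C (X4) → no; 1× O (X2) → no; 1× N (X3) → no.
No environment satisfies the query, so 0 matching atoms.

0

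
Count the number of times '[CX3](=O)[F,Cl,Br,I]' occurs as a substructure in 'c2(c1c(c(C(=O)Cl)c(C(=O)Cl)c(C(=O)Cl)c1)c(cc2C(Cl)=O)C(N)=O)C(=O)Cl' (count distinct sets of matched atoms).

5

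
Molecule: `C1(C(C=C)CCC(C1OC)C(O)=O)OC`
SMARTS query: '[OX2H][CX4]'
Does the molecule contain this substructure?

No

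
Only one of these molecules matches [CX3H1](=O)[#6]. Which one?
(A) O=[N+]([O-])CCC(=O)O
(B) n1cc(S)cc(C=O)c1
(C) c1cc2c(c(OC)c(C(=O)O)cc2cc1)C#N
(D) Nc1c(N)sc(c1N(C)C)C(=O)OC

B

[CX3H1](=O)[#6] describes an sp2 carbon with one H, double-bonded to O and single-bonded to carbon (an aldehyde).
(A) has a carboxylic acid group (-C(=O)OH) but the carbonyl carbon has H0 and is bonded to O, not H1.
(B) contains an aldehyde (-CHO), which satisfies every atom and bond constraint.
(C) has a carboxylic acid group (-C(=O)OH) but the carbonyl carbon has H0 and is bonded to O, not H1.
(D) has a methyl-ester group (-C(=O)OCH3) but the carbonyl carbon has H0, not H1.
So the answer is (B).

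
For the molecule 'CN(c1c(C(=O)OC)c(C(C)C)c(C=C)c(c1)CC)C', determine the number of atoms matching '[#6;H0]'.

Check the 20 heavy atoms by environment: 5× c (aromatic, H0) → match; 1× c (aromatic, H1) → no; 1× C (H0) → match; 2× O (H0) → no; 6× C (H3) → no; 1× N (H0) → no; 2× C (H2) → no; 2× C (H1) → no.
Summing the matching environments: 5 + 1 = 6 matching atoms.

6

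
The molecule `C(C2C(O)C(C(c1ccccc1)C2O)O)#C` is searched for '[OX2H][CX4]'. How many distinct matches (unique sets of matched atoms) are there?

3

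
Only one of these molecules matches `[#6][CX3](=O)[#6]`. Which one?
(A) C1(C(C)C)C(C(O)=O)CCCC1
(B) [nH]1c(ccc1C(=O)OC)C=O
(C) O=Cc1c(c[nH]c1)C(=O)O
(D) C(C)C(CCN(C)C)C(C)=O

[#6][CX3](=O)[#6] describes a carbonyl carbon (no H) flanked by two carbons (a ketone).
(A) has a carboxylic acid group (-C(=O)OH) but one neighbour of the carbonyl carbon is O, not C.
(B) has a methyl-ester group (-C(=O)OCH3) but one neighbour of the carbonyl carbon is O, not C.
(C) has an aldehyde (-CHO) but the carbonyl carbon has H1, so it is not flanked by two carbons.
(D) contains an acetyl/ketone group (-C(=O)CH3), which satisfies every atom and bond constraint.
So the answer is (D).

D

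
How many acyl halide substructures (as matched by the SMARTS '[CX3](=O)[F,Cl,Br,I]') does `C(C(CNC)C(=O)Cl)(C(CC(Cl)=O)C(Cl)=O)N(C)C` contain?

3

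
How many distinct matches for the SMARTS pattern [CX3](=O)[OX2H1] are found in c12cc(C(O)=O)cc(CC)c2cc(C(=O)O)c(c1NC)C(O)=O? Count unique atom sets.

3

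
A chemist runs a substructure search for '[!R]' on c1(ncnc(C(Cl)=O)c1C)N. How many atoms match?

5

The query [!R] means: !R matches any atom not in a ring.
Check the 11 heavy atoms by environment: 2× n (aromatic, in 6-ring) → no; 4× c (aromatic, in 6-ring) → no; 2× C (acyclic) → match; 1× O (acyclic) → match; 1× Cl (acyclic) → match; 1× N (acyclic) → match.
Summing the matching environments: 2 + 1 + 1 + 1 = 5 matching atoms.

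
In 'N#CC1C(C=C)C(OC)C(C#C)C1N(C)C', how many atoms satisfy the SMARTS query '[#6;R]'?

The query [#6;R] means: carbon that is part of a ring.
Check the 16 heavy atoms by environment: 5× C (in 5-ring) → match; 8× C (acyclic) → no; 2× N (acyclic) → no; 1× O (acyclic) → no.
That gives 5 matching atoms.

5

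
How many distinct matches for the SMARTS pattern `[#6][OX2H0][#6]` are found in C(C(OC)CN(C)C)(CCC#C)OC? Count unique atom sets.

2

[#6][OX2H0][#6] is the SMARTS for an ether: an aliphatic oxygen bridging two carbons with no H on the oxygen.
The molecule carries 2 separate instances of a methoxy ether (-OCH3) meeting every constraint; each maps to a distinct set of atoms, giving 2 matches.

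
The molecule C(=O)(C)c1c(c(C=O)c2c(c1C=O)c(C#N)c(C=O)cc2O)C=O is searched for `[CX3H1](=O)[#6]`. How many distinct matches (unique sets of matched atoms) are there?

4

[CX3H1](=O)[#6] is the SMARTS for an aldehyde: an sp2 carbon with one H, double-bonded to O and single-bonded to carbon.
The molecule carries 4 separate instances of an aldehyde (-CHO) meeting every constraint; each maps to a distinct set of atoms, giving 4 matches.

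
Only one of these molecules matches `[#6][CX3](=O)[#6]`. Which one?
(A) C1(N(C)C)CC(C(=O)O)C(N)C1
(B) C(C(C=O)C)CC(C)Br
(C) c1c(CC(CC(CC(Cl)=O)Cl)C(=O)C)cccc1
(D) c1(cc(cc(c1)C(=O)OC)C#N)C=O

[#6][CX3](=O)[#6] describes a carbonyl carbon (no H) flanked by two carbons (a ketone).
(A) has a carboxylic acid group (-C(=O)OH) but one neighbour of the carbonyl carbon is O, not C.
(B) has an aldehyde (-CHO) but the carbonyl carbon has H1, so it is not flanked by two carbons.
(C) contains an acetyl/ketone group (-C(=O)CH3), which satisfies every atom and bond constraint.
(D) has a methyl-ester group (-C(=O)OCH3) but one neighbour of the carbonyl carbon is O, not C.
So the answer is (C).

C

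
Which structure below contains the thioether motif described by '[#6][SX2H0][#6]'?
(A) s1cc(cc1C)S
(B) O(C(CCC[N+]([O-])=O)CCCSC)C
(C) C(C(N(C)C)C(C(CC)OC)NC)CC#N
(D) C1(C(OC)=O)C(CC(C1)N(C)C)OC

[#6][SX2H0][#6] describes an aliphatic sulfur bridging two carbons with no H on the sulfur (a thioether).
(A) has a thiol (-SH) but the sulfur has H1, not H0 bridging two carbons.
(B) contains a methylthio ether (-SCH3), which satisfies every atom and bond constraint.
(C) has a methoxy ether (-OCH3) but the bridging atom is O, not S.
(D) has a methoxy ether (-OCH3) but the bridging atom is O, not S.
So the answer is (B).

B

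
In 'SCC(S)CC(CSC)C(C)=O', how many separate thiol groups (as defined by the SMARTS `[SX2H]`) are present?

2

[SX2H] is the SMARTS for a thiol: an aliphatic sulfur with two connections, one being H.
The molecule carries 2 separate instances of a thiol (-SH) meeting every constraint; each maps to a distinct set of atoms, giving 2 matches.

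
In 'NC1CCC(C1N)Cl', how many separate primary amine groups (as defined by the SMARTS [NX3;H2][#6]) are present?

2

[NX3;H2][#6] is the SMARTS for a primary amine: a trivalent nitrogen with two H attached to carbon.
The molecule carries 2 separate instances of a primary amino group (-NH2) meeting every constraint; each maps to a distinct set of atoms, giving 2 matches.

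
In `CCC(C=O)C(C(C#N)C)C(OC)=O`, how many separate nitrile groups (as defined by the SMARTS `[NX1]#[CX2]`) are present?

1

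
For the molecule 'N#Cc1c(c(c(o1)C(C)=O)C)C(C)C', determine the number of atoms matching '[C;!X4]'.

The query [C;!X4] means: aliphatic carbon that does not have four total connections.
Check the 14 heavy atoms by environment: 1× o (aromatic, X2) → no; 4× c (aromatic, X3) → no; 1× C (X3) → match; 1× O (X1) → no; 5× C (X4) → no; 1× C (X2) → match; 1× N (X1) → no.
Summing the matching environments: 1 + 1 = 2 matching atoms.

2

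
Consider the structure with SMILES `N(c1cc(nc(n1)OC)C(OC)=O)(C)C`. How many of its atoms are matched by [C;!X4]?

1

Check the 15 heavy atoms by environment: 2× n (aromatic, X2) → no; 4× c (aromatic, X3) → no; 1× N (X3) → no; 4× C (X4) → no; 1× C (X3) → match; 1× O (X1) → no; 2× O (X2) → no.
That gives 1 matching atom.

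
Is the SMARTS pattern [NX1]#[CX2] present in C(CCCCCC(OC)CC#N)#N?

Yes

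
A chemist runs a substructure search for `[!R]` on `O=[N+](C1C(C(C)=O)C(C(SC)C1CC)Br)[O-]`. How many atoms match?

11

The query [!R] means: !R matches any atom not in a ring.
Check the 16 heavy atoms by environment: 5× C (in 5-ring) → no; 1× S (acyclic) → match; 5× C (acyclic) → match; 2× O (acyclic) → match; 1× Br (acyclic) → match; 1× N (charge +1, acyclic) → match; 1× O (charge -1, acyclic) → match.
Summing the matching environments: 1 + 5 + 2 + 1 + 1 + 1 = 11 matching atoms.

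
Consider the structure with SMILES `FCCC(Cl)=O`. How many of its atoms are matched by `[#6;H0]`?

Check the 6 heavy atoms by environment: 2× C (H2) → no; 1× F (H0) → no; 1× C (H0) → match; 1× O (H0) → no; 1× Cl (H0) → no.
That gives 1 matching atom.

1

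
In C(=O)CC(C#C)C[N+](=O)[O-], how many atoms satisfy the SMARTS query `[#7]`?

The query [#7] means: #7 matches any nitrogen atom regardless of aromaticity.
Check the 10 heavy atoms by environment: 6× C → no; 2× O → no; 1× N (charge +1) → match; 1× O (charge -1) → no.
That gives 1 matching atom.

1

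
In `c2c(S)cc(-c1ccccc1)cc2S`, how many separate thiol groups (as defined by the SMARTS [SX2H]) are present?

2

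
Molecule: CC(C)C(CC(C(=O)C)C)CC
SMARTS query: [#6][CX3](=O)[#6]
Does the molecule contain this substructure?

Yes

The pattern [#6][CX3](=O)[#6] describes a carbonyl carbon (no H) flanked by two carbons — a ketone.
The molecule carries an acetyl/ketone group (-C(=O)CH3), whose atoms satisfy every constraint of the query, so the pattern matches.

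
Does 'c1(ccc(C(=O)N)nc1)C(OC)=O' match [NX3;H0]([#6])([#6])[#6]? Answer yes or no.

No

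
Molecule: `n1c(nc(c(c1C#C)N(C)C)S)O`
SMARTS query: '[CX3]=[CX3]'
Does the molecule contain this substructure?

The pattern [CX3]=[CX3] describes a non-aromatic C=C double bond between two sp2 carbons — an alkene.
The closest candidate here is an ethynyl group (-C#CH), but the C-C bond is a triple bond, not a double bond. No other fragment satisfies the full query, so there is no match.

No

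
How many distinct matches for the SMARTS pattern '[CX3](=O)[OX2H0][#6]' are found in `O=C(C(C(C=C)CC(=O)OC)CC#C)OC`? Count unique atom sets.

2

[CX3](=O)[OX2H0][#6] is the SMARTS for an ester: a carbonyl carbon bonded to an oxygen that is itself bonded to carbon (no H on that O).
The molecule carries 2 separate instances of a methyl-ester group (-C(=O)OCH3) meeting every constraint; each maps to a distinct set of atoms, giving 2 matches.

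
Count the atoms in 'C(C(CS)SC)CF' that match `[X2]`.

2

The query [X2] means: any atom with exactly two total connections (bonds + H).
Check the 8 heavy atoms by environment: 5× C (X4) → no; 2× S (X2) → match; 1× F (X1) → no.
That gives 2 matching atoms.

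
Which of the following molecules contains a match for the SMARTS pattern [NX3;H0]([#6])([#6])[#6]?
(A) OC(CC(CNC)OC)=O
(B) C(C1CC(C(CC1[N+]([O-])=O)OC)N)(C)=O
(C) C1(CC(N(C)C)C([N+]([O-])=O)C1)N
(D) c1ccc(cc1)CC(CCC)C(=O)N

C

[NX3;H0]([#6])([#6])[#6] describes a trivalent nitrogen with no H, bonded to three carbons (a tertiary amine).
(A) has an N-methylamino group (-NHCH3) but the nitrogen still has one H (H1), not H0.
(B) has a primary amino group (-NH2) but the nitrogen has H2, not H0 with three carbons.
(C) contains a dimethylamino group (-N(CH3)2), which satisfies every atom and bond constraint.
(D) has a primary amide (-C(=O)NH2) but the amide nitrogen has H2 and only one carbon neighbour.
So the answer is (C).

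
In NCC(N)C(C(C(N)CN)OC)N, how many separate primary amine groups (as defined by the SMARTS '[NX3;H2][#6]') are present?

[NX3;H2][#6] is the SMARTS for a primary amine: a trivalent nitrogen with two H attached to carbon.
The molecule carries 5 separate instances of a primary amino group (-NH2) meeting every constraint; each maps to a distinct set of atoms, giving 5 matches.

5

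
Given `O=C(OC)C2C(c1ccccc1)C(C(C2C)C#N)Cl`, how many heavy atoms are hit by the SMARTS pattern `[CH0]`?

2

Check the 19 heavy atoms by environment: 5× C (H1) → no; 2× C (H3) → no; 2× C (H0) → match; 2× O (H0) → no; 1× N (H0) → no; 1× Cl (H0) → no; 1× c (aromatic, H0) → no; 5× c (aromatic, H1) → no.
That gives 2 matching atoms.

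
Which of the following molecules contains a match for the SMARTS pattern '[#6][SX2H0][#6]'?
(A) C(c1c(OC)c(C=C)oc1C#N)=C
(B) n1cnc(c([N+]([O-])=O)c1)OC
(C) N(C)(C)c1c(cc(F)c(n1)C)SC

C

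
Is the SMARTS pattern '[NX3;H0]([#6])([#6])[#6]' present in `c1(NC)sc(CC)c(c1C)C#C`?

No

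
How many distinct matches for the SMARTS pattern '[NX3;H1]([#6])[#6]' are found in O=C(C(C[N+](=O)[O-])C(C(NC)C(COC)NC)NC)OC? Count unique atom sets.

3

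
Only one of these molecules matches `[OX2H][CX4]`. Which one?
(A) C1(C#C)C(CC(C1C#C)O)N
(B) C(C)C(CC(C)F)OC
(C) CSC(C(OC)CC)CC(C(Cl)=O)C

A

[OX2H][CX4] describes a hydroxyl oxygen bound to an sp3 (X4) carbon (an aliphatic alcohol).
(A) contains a hydroxyl group (-OH), which satisfies every atom and bond constraint.
(B) has a methoxy ether (-OCH3) but the oxygen has H0 (ether), not H1.
(C) has a methoxy ether (-OCH3) but the oxygen has H0 (ether), not H1.
So the answer is (A).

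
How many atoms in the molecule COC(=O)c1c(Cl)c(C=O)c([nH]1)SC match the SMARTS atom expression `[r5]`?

The query [r5] means: r5 matches atoms in a five-membered ring.
Check the 14 heavy atoms by environment: 1× n (aromatic, in 5-ring) → match; 4× c (aromatic, in 5-ring) → match; 4× C (acyclic) → no; 3× O (acyclic) → no; 1× Cl (acyclic) → no; 1× S (acyclic) → no.
Summing the matching environments: 1 + 4 = 5 matching atoms.

5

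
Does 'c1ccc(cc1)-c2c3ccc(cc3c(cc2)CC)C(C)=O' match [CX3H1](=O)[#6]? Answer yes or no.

No

The pattern [CX3H1](=O)[#6] describes an sp2 carbon with one H, double-bonded to O and single-bonded to carbon — an aldehyde.
The closest candidate here is an acetyl/ketone group (-C(=O)CH3), but the carbonyl carbon has H0 (two carbon neighbours), not H1. No other fragment satisfies the full query, so there is no match.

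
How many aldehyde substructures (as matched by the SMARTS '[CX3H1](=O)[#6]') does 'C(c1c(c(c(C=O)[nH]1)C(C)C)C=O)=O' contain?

3

[CX3H1](=O)[#6] is the SMARTS for an aldehyde: an sp2 carbon with one H, double-bonded to O and single-bonded to carbon.
The molecule carries 3 separate instances of an aldehyde (-CHO) meeting every constraint; each maps to a distinct set of atoms, giving 3 matches.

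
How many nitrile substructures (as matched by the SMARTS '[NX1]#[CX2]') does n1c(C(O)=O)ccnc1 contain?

0

[NX1]#[CX2] is the SMARTS for a nitrile: a nitrogen triple-bonded to a two-connected carbon.
No fragment in the molecule satisfies every constraint, giving 0 matches.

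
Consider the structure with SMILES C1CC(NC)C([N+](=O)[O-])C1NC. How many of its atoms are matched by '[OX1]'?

The query [OX1] means: aliphatic oxygen with one total connection — typically a carbonyl =O or an oxide.
Check the 12 heavy atoms by environment: 7× C (X4) → no; 2× N (X3) → no; 1× N (charge +1, X3) → no; 1× O (charge -1, X1) → match; 1× O (X1) → match.
Summing the matching environments: 1 + 1 = 2 matching atoms.

2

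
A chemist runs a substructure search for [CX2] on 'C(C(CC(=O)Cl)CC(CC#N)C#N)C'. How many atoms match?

2

Check the 14 heavy atoms by environment: 7× C (X4) → no; 2× C (X2) → match; 2× N (X1) → no; 1× C (X3) → no; 1× O (X1) → no; 1× Cl (X1) → no.
That gives 2 matching atoms.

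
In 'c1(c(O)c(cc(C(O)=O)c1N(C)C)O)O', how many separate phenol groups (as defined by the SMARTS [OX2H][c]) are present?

[OX2H][c] is the SMARTS for a phenol: a hydroxyl oxygen attached to an aromatic carbon.
The molecule carries 3 separate instances of a hydroxyl group (-OH) meeting every constraint; each maps to a distinct set of atoms, giving 3 matches.

3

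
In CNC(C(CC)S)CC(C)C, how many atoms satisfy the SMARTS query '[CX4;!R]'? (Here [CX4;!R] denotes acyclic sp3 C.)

9

The query [CX4;!R] means: aliphatic carbon with four total connections, not in a ring.
Check the 11 heavy atoms by environment: 9× C (X4, acyclic) → match; 1× S (X2, acyclic) → no; 1× N (X3, acyclic) → no.
That gives 9 matching atoms.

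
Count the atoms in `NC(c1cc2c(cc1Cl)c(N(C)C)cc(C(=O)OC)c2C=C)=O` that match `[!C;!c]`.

Check the 23 heavy atoms by environment: 10× c (aromatic) → no; 7× C → no; 3× O → match; 2× N → match; 1× Cl → match.
Summing the matching environments: 3 + 2 + 1 = 6 matching atoms.

6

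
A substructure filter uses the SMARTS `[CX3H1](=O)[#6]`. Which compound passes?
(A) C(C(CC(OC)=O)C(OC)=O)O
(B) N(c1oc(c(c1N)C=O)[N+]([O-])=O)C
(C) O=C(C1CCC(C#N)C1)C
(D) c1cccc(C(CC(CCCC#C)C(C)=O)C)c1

B

[CX3H1](=O)[#6] describes an sp2 carbon with one H, double-bonded to O and single-bonded to carbon (an aldehyde).
(A) has a methyl-ester group (-C(=O)OCH3) but the carbonyl carbon has H0, not H1.
(B) contains an aldehyde (-CHO), which satisfies every atom and bond constraint.
(C) has an acetyl/ketone group (-C(=O)CH3) but the carbonyl carbon has H0 (two carbon neighbours), not H1.
(D) has an acetyl/ketone group (-C(=O)CH3) but the carbonyl carbon has H0 (two carbon neighbours), not H1.
So the answer is (B).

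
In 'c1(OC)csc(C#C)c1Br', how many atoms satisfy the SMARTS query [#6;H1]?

Check the 10 heavy atoms by environment: 1× s (aromatic, H0) → no; 1× c (aromatic, H1) → match; 3× c (aromatic, H0) → no; 1× Br (H0) → no; 1× C (H0) → no; 1× C (H1) → match; 1× O (H0) → no; 1× C (H3) → no.
Summing the matching environments: 1 + 1 = 2 matching atoms.

2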